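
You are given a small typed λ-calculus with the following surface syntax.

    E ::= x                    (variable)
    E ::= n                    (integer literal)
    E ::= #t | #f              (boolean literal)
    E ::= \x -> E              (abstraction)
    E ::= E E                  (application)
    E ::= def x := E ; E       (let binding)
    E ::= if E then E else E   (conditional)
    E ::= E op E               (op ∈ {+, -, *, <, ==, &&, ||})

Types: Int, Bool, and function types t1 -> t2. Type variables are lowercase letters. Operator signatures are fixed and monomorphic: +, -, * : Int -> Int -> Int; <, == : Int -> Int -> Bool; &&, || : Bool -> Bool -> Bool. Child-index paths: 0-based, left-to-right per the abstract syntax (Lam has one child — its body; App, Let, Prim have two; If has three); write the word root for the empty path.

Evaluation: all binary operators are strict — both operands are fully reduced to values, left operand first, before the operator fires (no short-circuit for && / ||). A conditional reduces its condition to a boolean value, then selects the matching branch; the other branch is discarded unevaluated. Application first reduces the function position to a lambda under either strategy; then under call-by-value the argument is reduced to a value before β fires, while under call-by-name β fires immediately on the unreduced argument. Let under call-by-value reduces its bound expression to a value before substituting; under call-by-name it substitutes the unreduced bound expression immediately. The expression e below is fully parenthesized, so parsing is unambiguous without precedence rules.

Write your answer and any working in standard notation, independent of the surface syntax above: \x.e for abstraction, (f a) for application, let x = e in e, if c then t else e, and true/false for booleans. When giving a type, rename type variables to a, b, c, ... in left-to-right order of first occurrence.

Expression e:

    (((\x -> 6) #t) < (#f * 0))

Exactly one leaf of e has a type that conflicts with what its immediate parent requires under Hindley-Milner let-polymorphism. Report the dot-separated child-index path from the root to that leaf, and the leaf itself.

Trace:
\x._ : a -> Int
  unify a -> Int ~ Bool -> b
  unify a ~ Bool
  unify Int ~ b
_ _ : Int
  unify Int ~ Int
  unify Bool ~ Int
  FAIL: mismatch Bool ~ Int

Answer: 1.0 : false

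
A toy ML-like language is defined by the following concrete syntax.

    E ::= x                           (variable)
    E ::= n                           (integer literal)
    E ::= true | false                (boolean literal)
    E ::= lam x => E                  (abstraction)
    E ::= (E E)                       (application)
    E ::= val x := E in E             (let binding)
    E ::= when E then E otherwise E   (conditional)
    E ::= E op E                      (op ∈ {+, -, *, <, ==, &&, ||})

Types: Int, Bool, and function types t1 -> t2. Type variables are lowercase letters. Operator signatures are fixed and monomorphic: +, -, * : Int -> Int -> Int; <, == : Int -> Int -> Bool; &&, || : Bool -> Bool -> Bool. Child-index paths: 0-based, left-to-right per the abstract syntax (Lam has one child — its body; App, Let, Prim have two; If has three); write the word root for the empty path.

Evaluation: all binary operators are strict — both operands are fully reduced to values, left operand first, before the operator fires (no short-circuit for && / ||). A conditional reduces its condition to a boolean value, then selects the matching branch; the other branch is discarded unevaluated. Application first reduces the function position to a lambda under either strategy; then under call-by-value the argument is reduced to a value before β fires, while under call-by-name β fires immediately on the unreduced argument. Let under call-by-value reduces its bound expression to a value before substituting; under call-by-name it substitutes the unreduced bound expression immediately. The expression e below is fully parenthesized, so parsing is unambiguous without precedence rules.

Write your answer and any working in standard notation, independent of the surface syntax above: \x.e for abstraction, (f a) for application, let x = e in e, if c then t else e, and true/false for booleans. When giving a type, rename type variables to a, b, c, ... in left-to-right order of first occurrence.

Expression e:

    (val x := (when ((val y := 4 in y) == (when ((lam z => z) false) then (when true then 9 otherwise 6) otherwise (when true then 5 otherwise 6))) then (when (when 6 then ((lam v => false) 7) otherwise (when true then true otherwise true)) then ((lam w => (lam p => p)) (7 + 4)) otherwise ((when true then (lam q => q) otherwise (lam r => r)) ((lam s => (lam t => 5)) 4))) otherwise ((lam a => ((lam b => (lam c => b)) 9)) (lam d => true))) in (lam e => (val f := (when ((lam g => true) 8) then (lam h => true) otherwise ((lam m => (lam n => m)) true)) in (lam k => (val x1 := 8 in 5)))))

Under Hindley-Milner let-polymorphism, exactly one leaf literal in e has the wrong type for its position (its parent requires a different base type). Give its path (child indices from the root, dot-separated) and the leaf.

Answer: 0.1.0.0 : 6

Working:
let y : Int
y : Int
  unify Int ~ Int
z : a
\z._ : a -> a
  unify a -> a ~ Bool -> b
  unify a ~ Bool
  unify Bool ~ b
_ _ : Bool
  unify Bool ~ Bool
  unify Bool ~ Bool
  unify Int ~ Int
  unify Bool ~ Bool
  unify Int ~ Int
  unify Int ~ Int
  unify Int ~ Int
  unify Bool ~ Bool
  unify Int ~ Bool
  FAIL: mismatch Int ~ Bool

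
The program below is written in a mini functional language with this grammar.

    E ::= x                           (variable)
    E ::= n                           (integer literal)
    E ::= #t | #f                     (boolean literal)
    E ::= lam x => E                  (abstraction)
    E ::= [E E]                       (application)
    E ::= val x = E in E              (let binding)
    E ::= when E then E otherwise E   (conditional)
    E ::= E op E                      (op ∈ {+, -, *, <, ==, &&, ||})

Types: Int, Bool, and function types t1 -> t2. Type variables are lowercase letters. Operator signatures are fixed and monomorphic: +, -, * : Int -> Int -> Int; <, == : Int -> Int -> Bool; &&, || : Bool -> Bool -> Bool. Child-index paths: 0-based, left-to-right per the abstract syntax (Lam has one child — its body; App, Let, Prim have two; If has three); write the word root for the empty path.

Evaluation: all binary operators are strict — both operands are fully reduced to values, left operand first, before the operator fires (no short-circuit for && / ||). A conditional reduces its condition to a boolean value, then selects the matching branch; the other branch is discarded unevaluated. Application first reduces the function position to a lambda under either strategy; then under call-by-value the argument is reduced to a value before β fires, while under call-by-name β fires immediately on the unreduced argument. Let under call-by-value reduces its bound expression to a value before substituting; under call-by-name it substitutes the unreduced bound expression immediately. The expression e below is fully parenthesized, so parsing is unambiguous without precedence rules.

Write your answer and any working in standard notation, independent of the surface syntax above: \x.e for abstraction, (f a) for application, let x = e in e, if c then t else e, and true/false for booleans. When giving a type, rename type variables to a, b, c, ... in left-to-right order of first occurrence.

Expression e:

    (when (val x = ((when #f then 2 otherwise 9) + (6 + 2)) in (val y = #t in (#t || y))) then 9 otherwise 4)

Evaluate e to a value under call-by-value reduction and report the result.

Derivation:
step 0: (if (let x = ((if false then 2 else 9) + (6 + 2)) in (let y = true in (true || y))) then 9 else 4)
step 1: [if@0.0.0] (if (let x = (9 + (6 + 2)) in (let y = true in (true || y))) then 9 else 4)
step 2: [delta@0.0.1] (if (let x = (9 + 8) in (let y = true in (true || y))) then 9 else 4)
step 3: [delta@0.0] (if (let x = 17 in (let y = true in (true || y))) then 9 else 4)
step 4: [let@0] (if (let y = true in (true || y)) then 9 else 4)
step 5: [let@0] (if (true || true) then 9 else 4)
step 6: [delta@0] (if true then 9 else 4)
step 7: [if@root] 9

Answer: 9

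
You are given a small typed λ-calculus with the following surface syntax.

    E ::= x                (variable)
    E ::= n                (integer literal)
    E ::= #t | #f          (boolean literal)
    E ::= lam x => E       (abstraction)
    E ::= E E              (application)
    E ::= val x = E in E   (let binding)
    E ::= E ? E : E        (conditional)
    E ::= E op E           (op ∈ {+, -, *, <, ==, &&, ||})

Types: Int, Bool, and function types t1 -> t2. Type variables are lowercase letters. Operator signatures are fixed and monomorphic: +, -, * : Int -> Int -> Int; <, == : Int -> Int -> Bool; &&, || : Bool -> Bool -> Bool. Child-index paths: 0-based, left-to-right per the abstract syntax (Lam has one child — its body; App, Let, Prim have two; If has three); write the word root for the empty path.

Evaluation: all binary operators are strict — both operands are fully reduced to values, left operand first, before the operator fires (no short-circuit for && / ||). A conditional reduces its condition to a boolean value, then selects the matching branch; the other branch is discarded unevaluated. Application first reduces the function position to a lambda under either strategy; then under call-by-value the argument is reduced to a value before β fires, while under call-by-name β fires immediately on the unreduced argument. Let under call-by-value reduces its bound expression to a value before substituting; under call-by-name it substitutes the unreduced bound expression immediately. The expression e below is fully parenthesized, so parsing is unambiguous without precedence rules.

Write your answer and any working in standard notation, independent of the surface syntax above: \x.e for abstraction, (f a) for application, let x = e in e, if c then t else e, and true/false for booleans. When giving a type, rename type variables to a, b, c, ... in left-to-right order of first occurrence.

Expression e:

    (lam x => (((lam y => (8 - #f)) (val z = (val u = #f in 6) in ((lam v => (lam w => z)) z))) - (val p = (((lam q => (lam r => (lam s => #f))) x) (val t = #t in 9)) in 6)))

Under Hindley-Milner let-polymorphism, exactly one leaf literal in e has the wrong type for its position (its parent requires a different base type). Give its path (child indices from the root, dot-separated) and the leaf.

Answer: 0.0.0.0.1 : false

Derivation:
  unify Int ~ Int
  unify Bool ~ Int
  FAIL: mismatch Bool ~ Int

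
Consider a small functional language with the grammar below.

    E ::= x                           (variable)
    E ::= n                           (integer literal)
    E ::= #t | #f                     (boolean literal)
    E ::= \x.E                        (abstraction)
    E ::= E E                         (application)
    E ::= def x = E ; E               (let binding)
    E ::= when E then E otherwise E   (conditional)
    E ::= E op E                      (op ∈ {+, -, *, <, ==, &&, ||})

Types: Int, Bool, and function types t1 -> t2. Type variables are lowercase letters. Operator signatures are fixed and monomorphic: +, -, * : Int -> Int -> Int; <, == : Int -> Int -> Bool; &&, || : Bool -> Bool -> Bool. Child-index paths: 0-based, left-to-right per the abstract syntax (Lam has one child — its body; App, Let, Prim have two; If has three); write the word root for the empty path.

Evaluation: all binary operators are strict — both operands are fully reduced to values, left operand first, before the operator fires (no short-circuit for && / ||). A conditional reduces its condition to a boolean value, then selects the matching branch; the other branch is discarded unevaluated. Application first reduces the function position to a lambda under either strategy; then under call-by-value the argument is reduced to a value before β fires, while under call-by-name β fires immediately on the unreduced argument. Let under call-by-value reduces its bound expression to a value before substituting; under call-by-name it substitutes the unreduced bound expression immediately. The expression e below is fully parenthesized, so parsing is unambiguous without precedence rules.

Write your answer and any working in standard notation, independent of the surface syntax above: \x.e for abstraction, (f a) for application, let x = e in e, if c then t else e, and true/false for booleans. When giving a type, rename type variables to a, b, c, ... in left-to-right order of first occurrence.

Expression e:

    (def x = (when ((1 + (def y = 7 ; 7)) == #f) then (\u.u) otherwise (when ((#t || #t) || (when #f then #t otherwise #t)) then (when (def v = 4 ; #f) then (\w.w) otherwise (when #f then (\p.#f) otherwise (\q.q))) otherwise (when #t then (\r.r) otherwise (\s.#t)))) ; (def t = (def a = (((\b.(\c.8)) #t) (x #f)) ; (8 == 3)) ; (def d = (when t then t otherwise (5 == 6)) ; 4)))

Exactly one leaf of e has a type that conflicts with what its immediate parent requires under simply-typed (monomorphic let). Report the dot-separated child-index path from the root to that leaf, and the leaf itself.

Working:
  unify Int ~ Int
let y : Int
  unify Int ~ Int
  unify Int ~ Int
  unify Bool ~ Int
  FAIL: mismatch Bool ~ Int

Answer: 0.0.1 : false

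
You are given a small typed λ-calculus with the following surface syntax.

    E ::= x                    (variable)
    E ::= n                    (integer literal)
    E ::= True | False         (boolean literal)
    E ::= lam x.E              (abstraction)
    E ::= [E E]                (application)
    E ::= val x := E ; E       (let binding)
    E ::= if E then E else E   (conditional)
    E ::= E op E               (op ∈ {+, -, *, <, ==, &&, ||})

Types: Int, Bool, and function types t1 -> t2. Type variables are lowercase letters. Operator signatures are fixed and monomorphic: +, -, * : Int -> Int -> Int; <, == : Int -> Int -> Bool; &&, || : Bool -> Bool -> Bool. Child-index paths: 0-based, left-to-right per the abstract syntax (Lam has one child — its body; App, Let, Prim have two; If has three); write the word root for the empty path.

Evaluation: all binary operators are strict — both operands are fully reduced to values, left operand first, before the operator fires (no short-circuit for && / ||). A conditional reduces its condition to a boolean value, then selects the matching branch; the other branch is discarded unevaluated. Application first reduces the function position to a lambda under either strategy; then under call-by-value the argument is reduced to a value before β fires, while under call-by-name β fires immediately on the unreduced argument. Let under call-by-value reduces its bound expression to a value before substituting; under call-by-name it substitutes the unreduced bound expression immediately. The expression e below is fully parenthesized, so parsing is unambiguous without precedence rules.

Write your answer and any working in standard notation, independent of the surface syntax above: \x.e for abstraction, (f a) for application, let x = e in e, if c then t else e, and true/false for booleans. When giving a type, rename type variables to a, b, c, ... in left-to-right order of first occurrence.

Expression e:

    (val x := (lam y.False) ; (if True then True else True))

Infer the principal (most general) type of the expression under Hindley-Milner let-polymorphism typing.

Answer: Bool

Derivation:
\y._ : a -> Bool
let x : forall. a -> Bool
  unify Bool ~ Bool
  unify Bool ~ Bool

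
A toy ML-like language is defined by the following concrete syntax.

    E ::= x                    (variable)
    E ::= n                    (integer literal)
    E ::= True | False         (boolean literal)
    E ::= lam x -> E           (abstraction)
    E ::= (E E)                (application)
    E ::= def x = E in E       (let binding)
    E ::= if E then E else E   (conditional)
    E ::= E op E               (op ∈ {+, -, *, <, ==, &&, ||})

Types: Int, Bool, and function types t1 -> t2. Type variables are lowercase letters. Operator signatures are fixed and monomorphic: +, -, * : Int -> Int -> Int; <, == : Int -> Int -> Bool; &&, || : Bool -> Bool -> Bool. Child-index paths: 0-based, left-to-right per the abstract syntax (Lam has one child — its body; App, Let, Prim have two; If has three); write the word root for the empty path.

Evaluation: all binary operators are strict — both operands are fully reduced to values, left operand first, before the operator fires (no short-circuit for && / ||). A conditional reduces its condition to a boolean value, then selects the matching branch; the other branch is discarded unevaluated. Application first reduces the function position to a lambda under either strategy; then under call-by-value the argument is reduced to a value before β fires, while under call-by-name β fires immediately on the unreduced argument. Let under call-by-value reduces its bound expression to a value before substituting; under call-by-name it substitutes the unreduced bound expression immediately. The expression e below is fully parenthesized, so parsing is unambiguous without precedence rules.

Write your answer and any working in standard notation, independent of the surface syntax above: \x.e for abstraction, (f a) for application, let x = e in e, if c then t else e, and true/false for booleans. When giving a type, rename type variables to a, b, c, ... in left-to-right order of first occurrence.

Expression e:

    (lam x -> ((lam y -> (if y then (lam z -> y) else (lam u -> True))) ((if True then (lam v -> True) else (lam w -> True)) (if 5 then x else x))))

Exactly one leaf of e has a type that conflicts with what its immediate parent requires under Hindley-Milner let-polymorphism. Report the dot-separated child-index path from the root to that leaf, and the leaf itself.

Trace:
y : b
  unify b ~ Bool
y : Bool
\z._ : c -> Bool
\u._ : d -> Bool
  unify c -> Bool ~ d -> Bool
  unify c ~ d
  unify Bool ~ Bool
\y._ : Bool -> d -> Bool
  unify Bool ~ Bool
\v._ : e -> Bool
\w._ : f -> Bool
  unify e -> Bool ~ f -> Bool
  unify e ~ f
  unify Bool ~ Bool
  unify Int ~ Bool
  FAIL: mismatch Int ~ Bool

Answer: 0.1.1.0 : 5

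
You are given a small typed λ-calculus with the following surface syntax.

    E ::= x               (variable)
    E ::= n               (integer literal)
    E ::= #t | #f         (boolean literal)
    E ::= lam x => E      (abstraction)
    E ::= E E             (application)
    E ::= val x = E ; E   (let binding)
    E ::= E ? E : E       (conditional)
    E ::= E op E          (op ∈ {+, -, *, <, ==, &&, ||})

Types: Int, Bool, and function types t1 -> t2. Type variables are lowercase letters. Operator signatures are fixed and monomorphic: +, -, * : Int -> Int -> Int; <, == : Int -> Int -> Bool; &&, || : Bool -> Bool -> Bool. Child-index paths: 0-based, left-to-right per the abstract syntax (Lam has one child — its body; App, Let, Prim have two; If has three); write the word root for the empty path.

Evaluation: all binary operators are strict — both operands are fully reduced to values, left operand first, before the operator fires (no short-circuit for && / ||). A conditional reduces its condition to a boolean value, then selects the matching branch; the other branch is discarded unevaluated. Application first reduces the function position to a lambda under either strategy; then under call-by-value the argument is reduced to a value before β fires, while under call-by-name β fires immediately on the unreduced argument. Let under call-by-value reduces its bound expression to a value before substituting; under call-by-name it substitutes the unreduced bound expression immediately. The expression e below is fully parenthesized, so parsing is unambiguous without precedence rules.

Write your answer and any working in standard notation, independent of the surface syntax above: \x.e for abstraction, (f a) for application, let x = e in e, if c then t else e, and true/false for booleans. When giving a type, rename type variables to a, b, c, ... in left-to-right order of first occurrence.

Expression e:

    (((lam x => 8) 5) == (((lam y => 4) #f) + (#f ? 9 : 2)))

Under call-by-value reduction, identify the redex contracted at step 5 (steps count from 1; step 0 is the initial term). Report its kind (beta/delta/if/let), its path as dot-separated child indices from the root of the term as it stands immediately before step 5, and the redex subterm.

Trace:
step 0: (((\x.8) 5) == (((\y.4) false) + (if false then 9 else 2)))
step 1: [beta@0] (8 == (((\y.4) false) + (if false then 9 else 2)))
step 2: [beta@1.0] (8 == (4 + (if false then 9 else 2)))
step 3: [if@1.1] (8 == (4 + 2))
step 4: [delta@1] (8 == 6)
step 5: [delta@root] false

Answer: delta at root : (8 == 6)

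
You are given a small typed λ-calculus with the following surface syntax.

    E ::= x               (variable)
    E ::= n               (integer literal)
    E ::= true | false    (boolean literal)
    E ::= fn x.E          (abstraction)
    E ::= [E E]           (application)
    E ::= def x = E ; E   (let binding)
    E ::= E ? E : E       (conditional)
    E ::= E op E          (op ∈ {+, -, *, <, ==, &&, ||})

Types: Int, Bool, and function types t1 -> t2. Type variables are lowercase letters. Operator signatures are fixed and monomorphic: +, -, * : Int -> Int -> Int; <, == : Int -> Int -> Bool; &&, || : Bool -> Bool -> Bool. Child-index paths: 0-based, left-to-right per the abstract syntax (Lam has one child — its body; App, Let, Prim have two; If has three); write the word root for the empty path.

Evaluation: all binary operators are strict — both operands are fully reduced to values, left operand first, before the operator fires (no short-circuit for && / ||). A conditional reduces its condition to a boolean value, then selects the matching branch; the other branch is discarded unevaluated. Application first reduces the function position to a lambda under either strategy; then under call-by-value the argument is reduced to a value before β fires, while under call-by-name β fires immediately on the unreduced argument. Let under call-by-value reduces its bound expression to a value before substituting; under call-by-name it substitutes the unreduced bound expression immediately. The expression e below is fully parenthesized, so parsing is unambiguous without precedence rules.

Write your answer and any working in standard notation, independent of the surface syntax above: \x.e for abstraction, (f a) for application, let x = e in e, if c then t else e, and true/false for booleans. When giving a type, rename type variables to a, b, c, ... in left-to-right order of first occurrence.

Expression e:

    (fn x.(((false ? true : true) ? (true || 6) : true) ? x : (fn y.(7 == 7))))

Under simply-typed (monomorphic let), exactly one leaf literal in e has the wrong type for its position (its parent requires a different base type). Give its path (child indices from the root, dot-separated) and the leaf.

Derivation:
  unify Bool ~ Bool
  unify Bool ~ Bool
  unify Bool ~ Bool
  unify Bool ~ Bool
  unify Int ~ Bool
  FAIL: mismatch Int ~ Bool

Answer: 0.0.1.1 : 6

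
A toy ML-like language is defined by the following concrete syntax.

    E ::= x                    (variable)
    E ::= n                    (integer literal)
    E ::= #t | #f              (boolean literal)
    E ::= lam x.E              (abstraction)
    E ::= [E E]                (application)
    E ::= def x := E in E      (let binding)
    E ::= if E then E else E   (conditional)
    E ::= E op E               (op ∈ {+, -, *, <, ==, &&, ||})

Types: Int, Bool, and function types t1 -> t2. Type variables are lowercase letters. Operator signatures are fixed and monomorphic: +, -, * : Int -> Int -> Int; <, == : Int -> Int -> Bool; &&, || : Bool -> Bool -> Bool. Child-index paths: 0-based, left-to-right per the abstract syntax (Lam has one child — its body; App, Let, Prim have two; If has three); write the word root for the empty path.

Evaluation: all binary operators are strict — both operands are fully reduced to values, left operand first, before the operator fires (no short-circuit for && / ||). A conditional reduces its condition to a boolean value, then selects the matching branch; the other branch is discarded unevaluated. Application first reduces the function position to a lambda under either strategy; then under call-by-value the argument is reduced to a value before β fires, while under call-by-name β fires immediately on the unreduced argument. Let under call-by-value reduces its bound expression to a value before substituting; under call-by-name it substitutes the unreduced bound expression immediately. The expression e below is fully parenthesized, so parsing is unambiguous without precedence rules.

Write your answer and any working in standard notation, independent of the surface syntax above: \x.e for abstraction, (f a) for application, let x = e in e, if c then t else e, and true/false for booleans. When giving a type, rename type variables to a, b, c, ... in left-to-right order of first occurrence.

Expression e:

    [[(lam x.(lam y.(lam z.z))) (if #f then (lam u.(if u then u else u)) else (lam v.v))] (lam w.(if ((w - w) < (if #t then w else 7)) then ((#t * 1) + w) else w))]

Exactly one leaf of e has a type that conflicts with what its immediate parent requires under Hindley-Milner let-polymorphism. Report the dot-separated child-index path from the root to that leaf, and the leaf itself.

Answer: 1.0.1.0.0 : true

Trace:
z : c
\z._ : c -> c
\y._ : b -> c -> c
\x._ : a -> b -> c -> c
  unify Bool ~ Bool
u : d
  unify d ~ Bool
u : Bool
u : Bool
  unify Bool ~ Bool
\u._ : Bool -> Bool
v : e
\v._ : e -> e
  unify Bool -> Bool ~ e -> e
  unify Bool ~ e
  unify Bool ~ Bool
  unify a -> b -> c -> c ~ (Bool -> Bool) -> f
  unify a ~ Bool -> Bool
  unify b -> c -> c ~ f
_ _ : b -> c -> c
w : g
  unify g ~ Int
w : Int
  unify Int ~ Int
  unify Int ~ Int
  unify Bool ~ Bool
w : Int
  unify Int ~ Int
  unify Int ~ Int
  unify Bool ~ Bool
  unify Bool ~ Int
  FAIL: mismatch Bool ~ Int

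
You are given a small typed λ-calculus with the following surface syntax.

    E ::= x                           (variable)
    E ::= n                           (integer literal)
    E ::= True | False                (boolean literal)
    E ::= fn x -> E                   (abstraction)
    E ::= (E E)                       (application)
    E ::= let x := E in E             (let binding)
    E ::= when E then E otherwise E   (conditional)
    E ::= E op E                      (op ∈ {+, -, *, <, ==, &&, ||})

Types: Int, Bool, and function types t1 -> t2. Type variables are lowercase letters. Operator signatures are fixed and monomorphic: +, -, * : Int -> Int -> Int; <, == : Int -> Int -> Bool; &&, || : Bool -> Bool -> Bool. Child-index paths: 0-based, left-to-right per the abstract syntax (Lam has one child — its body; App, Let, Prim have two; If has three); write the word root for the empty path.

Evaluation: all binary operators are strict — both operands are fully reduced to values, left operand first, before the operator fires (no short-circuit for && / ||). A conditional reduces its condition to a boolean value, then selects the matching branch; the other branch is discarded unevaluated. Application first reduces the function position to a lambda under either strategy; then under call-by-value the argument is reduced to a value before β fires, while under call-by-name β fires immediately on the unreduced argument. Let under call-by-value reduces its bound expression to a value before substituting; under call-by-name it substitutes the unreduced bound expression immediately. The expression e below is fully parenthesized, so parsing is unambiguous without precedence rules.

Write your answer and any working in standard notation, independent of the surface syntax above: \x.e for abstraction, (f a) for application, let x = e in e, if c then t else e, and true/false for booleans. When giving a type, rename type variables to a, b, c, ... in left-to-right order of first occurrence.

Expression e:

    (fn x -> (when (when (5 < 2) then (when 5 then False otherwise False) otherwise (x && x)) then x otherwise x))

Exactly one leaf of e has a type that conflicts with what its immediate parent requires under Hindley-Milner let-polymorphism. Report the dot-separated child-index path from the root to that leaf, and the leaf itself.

Answer: 0.0.1.0 : 5

Trace:
  unify Int ~ Int
  unify Int ~ Int
  unify Bool ~ Bool
  unify Int ~ Bool
  FAIL: mismatch Int ~ Bool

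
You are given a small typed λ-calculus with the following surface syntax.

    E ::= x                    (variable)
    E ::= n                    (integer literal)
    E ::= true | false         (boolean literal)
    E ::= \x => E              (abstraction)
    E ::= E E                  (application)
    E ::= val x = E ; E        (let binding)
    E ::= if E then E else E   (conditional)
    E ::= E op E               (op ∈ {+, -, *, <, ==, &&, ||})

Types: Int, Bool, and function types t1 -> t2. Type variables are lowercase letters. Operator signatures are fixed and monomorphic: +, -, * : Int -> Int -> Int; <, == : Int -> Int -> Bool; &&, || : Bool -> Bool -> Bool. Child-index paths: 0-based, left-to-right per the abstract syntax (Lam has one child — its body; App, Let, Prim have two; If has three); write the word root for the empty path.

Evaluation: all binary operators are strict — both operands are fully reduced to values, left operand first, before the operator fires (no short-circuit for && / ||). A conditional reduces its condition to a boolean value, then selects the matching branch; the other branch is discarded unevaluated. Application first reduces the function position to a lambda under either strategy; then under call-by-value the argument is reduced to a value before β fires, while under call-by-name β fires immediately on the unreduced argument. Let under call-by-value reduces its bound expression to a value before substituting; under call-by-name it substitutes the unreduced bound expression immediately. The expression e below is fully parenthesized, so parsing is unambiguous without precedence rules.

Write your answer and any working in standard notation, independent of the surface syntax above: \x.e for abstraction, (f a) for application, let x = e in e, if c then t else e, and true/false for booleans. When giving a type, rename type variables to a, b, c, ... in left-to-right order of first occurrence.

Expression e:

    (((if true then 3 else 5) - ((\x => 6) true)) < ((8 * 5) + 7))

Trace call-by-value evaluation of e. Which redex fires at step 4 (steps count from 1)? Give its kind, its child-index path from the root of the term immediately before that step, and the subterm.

Answer: delta at 1.0 : (8 * 5)

Derivation:
step 0: (((if true then 3 else 5) - ((\x.6) true)) < ((8 * 5) + 7))
step 1: [if@0.0] ((3 - ((\x.6) true)) < ((8 * 5) + 7))
step 2: [beta@0.1] ((3 - 6) < ((8 * 5) + 7))
step 3: [delta@0] (-3 < ((8 * 5) + 7))
step 4: [delta@1.0] (-3 < (40 + 7))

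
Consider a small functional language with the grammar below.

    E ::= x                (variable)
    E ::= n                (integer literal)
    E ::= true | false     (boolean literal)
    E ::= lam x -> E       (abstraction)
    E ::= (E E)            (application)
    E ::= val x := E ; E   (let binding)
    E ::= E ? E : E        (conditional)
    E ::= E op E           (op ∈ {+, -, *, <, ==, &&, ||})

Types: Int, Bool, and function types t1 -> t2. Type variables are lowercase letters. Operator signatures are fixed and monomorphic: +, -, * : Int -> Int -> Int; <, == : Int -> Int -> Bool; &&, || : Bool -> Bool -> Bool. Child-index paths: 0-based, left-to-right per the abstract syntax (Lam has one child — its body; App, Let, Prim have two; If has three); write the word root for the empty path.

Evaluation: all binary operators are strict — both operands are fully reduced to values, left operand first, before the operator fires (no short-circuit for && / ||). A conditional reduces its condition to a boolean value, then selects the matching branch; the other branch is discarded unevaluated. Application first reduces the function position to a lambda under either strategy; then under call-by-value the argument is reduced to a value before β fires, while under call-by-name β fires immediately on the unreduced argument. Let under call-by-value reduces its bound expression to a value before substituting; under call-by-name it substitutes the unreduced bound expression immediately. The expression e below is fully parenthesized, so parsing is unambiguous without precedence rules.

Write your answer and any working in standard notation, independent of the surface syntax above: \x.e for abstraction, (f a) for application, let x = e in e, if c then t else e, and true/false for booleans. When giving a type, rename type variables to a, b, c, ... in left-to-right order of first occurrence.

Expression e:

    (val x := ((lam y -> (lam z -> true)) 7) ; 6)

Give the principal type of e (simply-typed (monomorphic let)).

Trace:
\z._ : b -> Bool
\y._ : a -> b -> Bool
  unify a -> b -> Bool ~ Int -> c
  unify a ~ Int
  unify b -> Bool ~ c
_ _ : b -> Bool
let x : b -> Bool

Answer: Int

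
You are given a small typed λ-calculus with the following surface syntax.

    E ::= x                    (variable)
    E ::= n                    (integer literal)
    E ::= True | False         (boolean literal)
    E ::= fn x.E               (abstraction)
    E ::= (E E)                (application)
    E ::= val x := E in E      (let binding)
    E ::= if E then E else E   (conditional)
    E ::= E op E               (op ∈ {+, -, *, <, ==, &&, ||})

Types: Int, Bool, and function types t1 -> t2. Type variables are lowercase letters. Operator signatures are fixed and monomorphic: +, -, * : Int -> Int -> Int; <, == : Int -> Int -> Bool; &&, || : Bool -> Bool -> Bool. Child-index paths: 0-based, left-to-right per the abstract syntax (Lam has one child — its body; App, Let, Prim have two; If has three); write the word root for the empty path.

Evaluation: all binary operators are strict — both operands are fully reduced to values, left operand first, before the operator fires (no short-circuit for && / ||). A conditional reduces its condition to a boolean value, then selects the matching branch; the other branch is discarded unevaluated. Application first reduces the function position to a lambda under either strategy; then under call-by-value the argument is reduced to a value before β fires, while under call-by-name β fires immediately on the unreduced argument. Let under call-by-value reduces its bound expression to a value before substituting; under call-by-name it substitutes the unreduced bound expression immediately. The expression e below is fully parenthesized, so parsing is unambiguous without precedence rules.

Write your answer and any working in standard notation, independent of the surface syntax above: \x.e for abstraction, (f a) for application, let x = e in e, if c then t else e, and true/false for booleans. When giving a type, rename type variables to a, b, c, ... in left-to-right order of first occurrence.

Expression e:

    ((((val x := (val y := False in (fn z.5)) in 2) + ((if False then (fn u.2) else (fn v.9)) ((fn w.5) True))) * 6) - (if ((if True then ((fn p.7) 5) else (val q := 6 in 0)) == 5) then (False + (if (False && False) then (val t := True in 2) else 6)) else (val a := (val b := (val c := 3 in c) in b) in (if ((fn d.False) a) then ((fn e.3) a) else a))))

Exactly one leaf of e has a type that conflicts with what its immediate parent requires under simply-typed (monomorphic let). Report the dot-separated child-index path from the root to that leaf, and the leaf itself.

Trace:
let y : Bool
\z._ : a -> Int
let x : a -> Int
  unify Int ~ Int
  unify Bool ~ Bool
\u._ : b -> Int
\v._ : c -> Int
  unify b -> Int ~ c -> Int
  unify b ~ c
  unify Int ~ Int
\w._ : d -> Int
  unify d -> Int ~ Bool -> e
  unify d ~ Bool
  unify Int ~ e
_ _ : Int
  unify c -> Int ~ Int -> f
  unify c ~ Int
  unify Int ~ f
_ _ : Int
  unify Int ~ Int
  unify Int ~ Int
  unify Int ~ Int
  unify Int ~ Int
  unify Bool ~ Bool
\p._ : g -> Int
  unify g -> Int ~ Int -> h
  unify g ~ Int
  unify Int ~ h
_ _ : Int
let q : Int
  unify Int ~ Int
  unify Int ~ Int
  unify Int ~ Int
  unify Bool ~ Bool
  unify Bool ~ Int
  FAIL: mismatch Bool ~ Int

Answer: 1.1.0 : false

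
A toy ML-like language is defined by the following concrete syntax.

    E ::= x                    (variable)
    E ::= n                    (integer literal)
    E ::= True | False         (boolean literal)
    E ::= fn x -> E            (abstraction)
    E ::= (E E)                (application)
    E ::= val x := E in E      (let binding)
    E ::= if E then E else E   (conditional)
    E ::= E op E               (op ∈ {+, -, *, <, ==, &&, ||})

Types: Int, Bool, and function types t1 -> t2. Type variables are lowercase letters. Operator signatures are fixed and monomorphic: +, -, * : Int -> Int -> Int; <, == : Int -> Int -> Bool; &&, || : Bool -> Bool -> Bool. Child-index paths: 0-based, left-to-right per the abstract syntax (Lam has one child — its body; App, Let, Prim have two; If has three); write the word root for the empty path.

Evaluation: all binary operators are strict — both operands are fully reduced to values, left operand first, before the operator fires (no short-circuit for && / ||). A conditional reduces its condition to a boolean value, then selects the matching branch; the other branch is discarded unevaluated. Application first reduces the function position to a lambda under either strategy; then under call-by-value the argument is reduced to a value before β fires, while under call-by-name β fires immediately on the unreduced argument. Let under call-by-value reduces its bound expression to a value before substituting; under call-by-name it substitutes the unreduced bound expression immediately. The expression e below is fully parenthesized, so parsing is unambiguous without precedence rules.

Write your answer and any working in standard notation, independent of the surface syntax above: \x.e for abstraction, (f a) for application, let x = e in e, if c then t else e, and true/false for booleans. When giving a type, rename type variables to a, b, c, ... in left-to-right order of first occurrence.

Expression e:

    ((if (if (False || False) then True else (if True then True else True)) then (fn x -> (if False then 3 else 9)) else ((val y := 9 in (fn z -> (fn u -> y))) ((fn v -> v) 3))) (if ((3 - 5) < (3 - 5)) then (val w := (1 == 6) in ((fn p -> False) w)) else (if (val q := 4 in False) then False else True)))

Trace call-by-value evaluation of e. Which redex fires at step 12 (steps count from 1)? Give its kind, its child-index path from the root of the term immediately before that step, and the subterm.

Answer: if at root : (if false then 3 else 9)

Trace:
step 0: ((if (if (false || false) then true else (if true then true else true)) then (\x.(if false then 3 else 9)) else ((let y = 9 in (\z.(\u.y))) ((\v.v) 3))) (if ((3 - 5) < (3 - 5)) then (let w = (1 == 6) in ((\p.false) w)) else (if (let q = 4 in false) then false else true)))
step 1: [delta@0.0.0] ((if (if false then true else (if true then true else true)) then (\x.(if false then 3 else 9)) else ((let y = 9 in (\z.(\u.y))) ((\v.v) 3))) (if ((3 - 5) < (3 - 5)) then (let w = (1 == 6) in ((\p.false) w)) else (if (let q = 4 in false) then false else true)))
step 2: [if@0.0] ((if (if true then true else true) then (\x.(if false then 3 else 9)) else ((let y = 9 in (\z.(\u.y))) ((\v.v) 3))) (if ((3 - 5) < (3 - 5)) then (let w = (1 == 6) in ((\p.false) w)) else (if (let q = 4 in false) then false else true)))
step 3: [if@0.0] ((if true then (\x.(if false then 3 else 9)) else ((let y = 9 in (\z.(\u.y))) ((\v.v) 3))) (if ((3 - 5) < (3 - 5)) then (let w = (1 == 6) in ((\p.false) w)) else (if (let q = 4 in false) then false else true)))
step 4: [if@0] ((\x.(if false then 3 else 9)) (if ((3 - 5) < (3 - 5)) then (let w = (1 == 6) in ((\p.false) w)) else (if (let q = 4 in false) then false else true)))
step 5: [delta@1.0.0] ((\x.(if false then 3 else 9)) (if (-2 < (3 - 5)) then (let w = (1 == 6) in ((\p.false) w)) else (if (let q = 4 in false) then false else true)))
step 6: [delta@1.0.1] ((\x.(if false then 3 else 9)) (if (-2 < -2) then (let w = (1 == 6) in ((\p.false) w)) else (if (let q = 4 in false) then false else true)))
step 7: [delta@1.0] ((\x.(if false then 3 else 9)) (if false then (let w = (1 == 6) in ((\p.false) w)) else (if (let q = 4 in false) then false else true)))
step 8: [if@1] ((\x.(if false then 3 else 9)) (if (let q = 4 in false) then false else true))
step 9: [let@1.0] ((\x.(if false then 3 else 9)) (if false then false else true))
step 10: [if@1] ((\x.(if false then 3 else 9)) true)
step 11: [beta@root] (if false then 3 else 9)
step 12: [if@root] 9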